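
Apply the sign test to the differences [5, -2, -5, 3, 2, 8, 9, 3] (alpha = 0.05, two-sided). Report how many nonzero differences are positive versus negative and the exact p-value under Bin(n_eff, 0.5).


Step 1: Discard zero differences. Original n = 8; n_eff = number of nonzero differences = 8.
Nonzero differences (with sign): +5, -2, -5, +3, +2, +8, +9, +3
Step 2: Count signs: positive = 6, negative = 2.
Step 3: Under H0: P(positive) = 0.5, so the number of positives S ~ Bin(8, 0.5).
Step 4: Two-sided exact p-value = sum of Bin(8,0.5) probabilities at or below the observed probability = 0.289062.
Step 5: alpha = 0.05. fail to reject H0.

n_eff = 8, pos = 6, neg = 2, p = 0.289062, fail to reject H0.


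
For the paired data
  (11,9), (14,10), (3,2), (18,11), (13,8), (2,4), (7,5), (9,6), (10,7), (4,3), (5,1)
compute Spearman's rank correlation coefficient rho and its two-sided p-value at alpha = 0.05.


Step 1: Rank x and y separately (midranks; no ties here).
rank(x): 11->8, 14->10, 3->2, 18->11, 13->9, 2->1, 7->5, 9->6, 10->7, 4->3, 5->4
rank(y): 9->9, 10->10, 2->2, 11->11, 8->8, 4->4, 5->5, 6->6, 7->7, 3->3, 1->1
Step 2: d_i = R_x(i) - R_y(i); compute d_i^2.
  (8-9)^2=1, (10-10)^2=0, (2-2)^2=0, (11-11)^2=0, (9-8)^2=1, (1-4)^2=9, (5-5)^2=0, (6-6)^2=0, (7-7)^2=0, (3-3)^2=0, (4-1)^2=9
sum(d^2) = 20.
Step 3: rho = 1 - 6*20 / (11*(11^2 - 1)) = 1 - 120/1320 = 0.909091.
Step 4: Under H0, t = rho * sqrt((n-2)/(1-rho^2)) = 6.5465 ~ t(9).
Step 5: Two-sided p-value from the t-distribution with 9 df = 0.000106.
Step 6: alpha = 0.05. reject H0.

rho = 0.9091, p = 0.000106, reject H0 at alpha = 0.05.


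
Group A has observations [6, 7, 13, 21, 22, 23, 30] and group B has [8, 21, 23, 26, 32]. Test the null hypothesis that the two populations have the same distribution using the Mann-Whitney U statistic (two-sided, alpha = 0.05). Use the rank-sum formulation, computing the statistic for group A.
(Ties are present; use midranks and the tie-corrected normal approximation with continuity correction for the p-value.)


Step 1: Combine and sort all 12 observations; assign midranks.
sorted (value, group): (6,X), (7,X), (8,Y), (13,X), (21,X), (21,Y), (22,X), (23,X), (23,Y), (26,Y), (30,X), (32,Y)
ranks: 6->1, 7->2, 8->3, 13->4, 21->5.5, 21->5.5, 22->7, 23->8.5, 23->8.5, 26->10, 30->11, 32->12
Step 2: Rank sum for X: R1 = 1 + 2 + 4 + 5.5 + 7 + 8.5 + 11 = 39.
Step 3: U_X = R1 - n1(n1+1)/2 = 39 - 7*8/2 = 39 - 28 = 11.
       U_Y = n1*n2 - U_X = 35 - 11 = 24.
Step 4: Ties are present, so use the tie-corrected normal approximation (with continuity correction) for the p-value.
Step 5: p-value = 0.328162; compare to alpha = 0.05. fail to reject H0.

U_X = 11, p = 0.328162, fail to reject H0 at alpha = 0.05.


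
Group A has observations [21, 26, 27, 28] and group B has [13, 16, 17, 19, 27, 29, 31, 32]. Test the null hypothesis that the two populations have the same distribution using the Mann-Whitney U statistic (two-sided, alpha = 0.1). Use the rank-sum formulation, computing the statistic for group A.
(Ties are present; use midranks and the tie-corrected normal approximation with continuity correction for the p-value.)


Step 1: Combine and sort all 12 observations; assign midranks.
sorted (value, group): (13,Y), (16,Y), (17,Y), (19,Y), (21,X), (26,X), (27,X), (27,Y), (28,X), (29,Y), (31,Y), (32,Y)
ranks: 13->1, 16->2, 17->3, 19->4, 21->5, 26->6, 27->7.5, 27->7.5, 28->9, 29->10, 31->11, 32->12
Step 2: Rank sum for X: R1 = 5 + 6 + 7.5 + 9 = 27.5.
Step 3: U_X = R1 - n1(n1+1)/2 = 27.5 - 4*5/2 = 27.5 - 10 = 17.5.
       U_Y = n1*n2 - U_X = 32 - 17.5 = 14.5.
Step 4: Ties are present, so use the tie-corrected normal approximation (with continuity correction) for the p-value.
Step 5: p-value = 0.864901; compare to alpha = 0.1. fail to reject H0.

U_X = 17.5, p = 0.864901, fail to reject H0 at alpha = 0.1.


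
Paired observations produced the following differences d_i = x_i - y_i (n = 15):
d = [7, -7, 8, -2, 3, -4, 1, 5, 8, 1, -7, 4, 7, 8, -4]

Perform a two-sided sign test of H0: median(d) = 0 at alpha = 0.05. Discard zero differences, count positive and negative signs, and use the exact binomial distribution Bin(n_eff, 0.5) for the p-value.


Step 1: Discard zero differences. Original n = 15; n_eff = number of nonzero differences = 15.
Nonzero differences (with sign): +7, -7, +8, -2, +3, -4, +1, +5, +8, +1, -7, +4, +7, +8, -4
Step 2: Count signs: positive = 10, negative = 5.
Step 3: Under H0: P(positive) = 0.5, so the number of positives S ~ Bin(15, 0.5).
Step 4: Two-sided exact p-value = sum of Bin(15,0.5) probabilities at or below the observed probability = 0.301758.
Step 5: alpha = 0.05. fail to reject H0.

n_eff = 15, pos = 10, neg = 5, p = 0.301758, fail to reject H0.


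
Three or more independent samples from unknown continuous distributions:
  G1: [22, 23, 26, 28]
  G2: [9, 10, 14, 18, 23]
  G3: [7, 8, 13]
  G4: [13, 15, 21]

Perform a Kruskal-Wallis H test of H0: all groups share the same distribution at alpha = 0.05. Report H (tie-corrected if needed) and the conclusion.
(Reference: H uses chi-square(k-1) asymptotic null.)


Step 1: Combine all N = 15 observations and assign midranks.
sorted (value, group, rank): (7,G3,1), (8,G3,2), (9,G2,3), (10,G2,4), (13,G3,5.5), (13,G4,5.5), (14,G2,7), (15,G4,8), (18,G2,9), (21,G4,10), (22,G1,11), (23,G1,12.5), (23,G2,12.5), (26,G1,14), (28,G1,15)
Step 2: Sum ranks within each group.
R_1 = 52.5 (n_1 = 4)
R_2 = 35.5 (n_2 = 5)
R_3 = 8.5 (n_3 = 3)
R_4 = 23.5 (n_4 = 3)
Step 3: H = 12/(N(N+1)) * sum(R_i^2/n_i) - 3(N+1)
     = 12/(15*16) * (52.5^2/4 + 35.5^2/5 + 8.5^2/3 + 23.5^2/3) - 3*16
     = 0.050000 * 1149.28 - 48
     = 9.463958.
Step 4: Ties present; correction factor C = 1 - 12/(15^3 - 15) = 0.996429. Corrected H = 9.463958 / 0.996429 = 9.497879.
Step 5: Under H0, H ~ chi^2(3); p-value = 0.023354.
Step 6: alpha = 0.05. reject H0.

H = 9.4979, df = 3, p = 0.023354, reject H0.


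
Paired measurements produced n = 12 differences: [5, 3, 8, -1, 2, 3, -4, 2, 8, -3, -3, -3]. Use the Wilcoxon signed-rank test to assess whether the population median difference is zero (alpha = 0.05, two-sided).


Step 1: Drop any zero differences (none here) and take |d_i|.
|d| = [5, 3, 8, 1, 2, 3, 4, 2, 8, 3, 3, 3]
Step 2: Midrank |d_i| (ties get averaged ranks).
ranks: |5|->10, |3|->6, |8|->11.5, |1|->1, |2|->2.5, |3|->6, |4|->9, |2|->2.5, |8|->11.5, |3|->6, |3|->6, |3|->6
Step 3: Attach original signs; sum ranks with positive sign and with negative sign.
W+ = 10 + 6 + 11.5 + 2.5 + 6 + 2.5 + 11.5 = 50
W- = 1 + 9 + 6 + 6 + 6 = 28
(Check: W+ + W- = 78 should equal n(n+1)/2 = 78.)
Step 4: Test statistic W = min(W+, W-) = 28.
Step 5: Ties in |d|, so use the tie-corrected normal approximation.
        E[W] = n(n+1)/4 = 12*13/4 = 39.
        Tie groups: |d|=2 (t=2), |d|=3 (t=5), |d|=8 (t=2); sum(t^3 - t) = 132.
        Var[W] = n(n+1)(2n+1)/24 - sum(t^3-t)/48 = 3900/24 - 132/48 = 159.75.
        z = (W - E[W]) / sqrt(Var[W]) = (28 - 39) / 12.6392 = -0.8703.
        Two-sided p = 2*Phi(z) = 0.384133.
Step 6: alpha = 0.05. fail to reject H0.

W+ = 50, W- = 28, W = min = 28, p = 0.384133, fail to reject H0.


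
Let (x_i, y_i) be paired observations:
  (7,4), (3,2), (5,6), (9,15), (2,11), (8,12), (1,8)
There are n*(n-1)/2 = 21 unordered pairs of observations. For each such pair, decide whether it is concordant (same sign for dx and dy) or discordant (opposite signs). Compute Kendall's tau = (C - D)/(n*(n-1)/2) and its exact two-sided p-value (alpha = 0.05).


Step 1: Enumerate the 21 unordered pairs (i,j) with i<j and classify each by sign(x_j-x_i) * sign(y_j-y_i).
  (1,2):dx=-4,dy=-2->C; (1,3):dx=-2,dy=+2->D; (1,4):dx=+2,dy=+11->C; (1,5):dx=-5,dy=+7->D
  (1,6):dx=+1,dy=+8->C; (1,7):dx=-6,dy=+4->D; (2,3):dx=+2,dy=+4->C; (2,4):dx=+6,dy=+13->C
  (2,5):dx=-1,dy=+9->D; (2,6):dx=+5,dy=+10->C; (2,7):dx=-2,dy=+6->D; (3,4):dx=+4,dy=+9->C
  (3,5):dx=-3,dy=+5->D; (3,6):dx=+3,dy=+6->C; (3,7):dx=-4,dy=+2->D; (4,5):dx=-7,dy=-4->C
  (4,6):dx=-1,dy=-3->C; (4,7):dx=-8,dy=-7->C; (5,6):dx=+6,dy=+1->C; (5,7):dx=-1,dy=-3->C
  (6,7):dx=-7,dy=-4->C
Step 2: C = 14, D = 7, total pairs = 21.
Step 3: tau = (C - D)/(n(n-1)/2) = (14 - 7)/21 = 0.333333.
Step 4: Exact two-sided p-value (enumerate n! = 5040 permutations of y under H0): p = 0.381349.
Step 5: alpha = 0.05. fail to reject H0.

tau_b = 0.3333 (C=14, D=7), p = 0.381349, fail to reject H0.


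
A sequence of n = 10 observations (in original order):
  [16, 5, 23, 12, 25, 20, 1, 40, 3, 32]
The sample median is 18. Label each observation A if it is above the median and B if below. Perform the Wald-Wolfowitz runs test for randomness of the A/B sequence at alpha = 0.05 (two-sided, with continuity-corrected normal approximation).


Step 1: Compute median = 18; label A = above, B = below.
Labels in order: BBABAABABA  (n_A = 5, n_B = 5)
Step 2: Count runs R = 8.
Step 3: Under H0 (random ordering), E[R] = 2*n_A*n_B/(n_A+n_B) + 1 = 2*5*5/10 + 1 = 6.0000.
        Var[R] = 2*n_A*n_B*(2*n_A*n_B - n_A - n_B) / ((n_A+n_B)^2 * (n_A+n_B-1)) = 2000/900 = 2.2222.
        SD[R] = 1.4907.
Step 4: Continuity-corrected z = (R - 0.5 - E[R]) / SD[R] = (8 - 0.5 - 6.0000) / 1.4907 = 1.0062.
Step 5: Two-sided p-value via normal approximation = 2*(1 - Phi(|z|)) = 0.314305.
Step 6: alpha = 0.05. fail to reject H0.

R = 8, z = 1.0062, p = 0.314305, fail to reject H0.


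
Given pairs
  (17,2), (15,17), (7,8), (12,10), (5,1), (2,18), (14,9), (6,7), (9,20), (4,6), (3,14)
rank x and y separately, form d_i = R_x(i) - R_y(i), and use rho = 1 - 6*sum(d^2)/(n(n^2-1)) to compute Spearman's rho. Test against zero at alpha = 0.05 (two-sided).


Step 1: Rank x and y separately (midranks; no ties here).
rank(x): 17->11, 15->10, 7->6, 12->8, 5->4, 2->1, 14->9, 6->5, 9->7, 4->3, 3->2
rank(y): 2->2, 17->9, 8->5, 10->7, 1->1, 18->10, 9->6, 7->4, 20->11, 6->3, 14->8
Step 2: d_i = R_x(i) - R_y(i); compute d_i^2.
  (11-2)^2=81, (10-9)^2=1, (6-5)^2=1, (8-7)^2=1, (4-1)^2=9, (1-10)^2=81, (9-6)^2=9, (5-4)^2=1, (7-11)^2=16, (3-3)^2=0, (2-8)^2=36
sum(d^2) = 236.
Step 3: rho = 1 - 6*236 / (11*(11^2 - 1)) = 1 - 1416/1320 = -0.072727.
Step 4: Under H0, t = rho * sqrt((n-2)/(1-rho^2)) = -0.2188 ~ t(9).
Step 5: Two-sided p-value from the t-distribution with 9 df = 0.831716.
Step 6: alpha = 0.05. fail to reject H0.

rho = -0.0727, p = 0.831716, fail to reject H0 at alpha = 0.05.


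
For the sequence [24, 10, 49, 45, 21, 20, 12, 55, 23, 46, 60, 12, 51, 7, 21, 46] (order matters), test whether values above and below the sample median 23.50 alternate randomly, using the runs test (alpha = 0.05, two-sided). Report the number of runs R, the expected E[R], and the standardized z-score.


Step 1: Compute median = 23.50; label A = above, B = below.
Labels in order: ABAABBBABAABABBA  (n_A = 8, n_B = 8)
Step 2: Count runs R = 11.
Step 3: Under H0 (random ordering), E[R] = 2*n_A*n_B/(n_A+n_B) + 1 = 2*8*8/16 + 1 = 9.0000.
        Var[R] = 2*n_A*n_B*(2*n_A*n_B - n_A - n_B) / ((n_A+n_B)^2 * (n_A+n_B-1)) = 14336/3840 = 3.7333.
        SD[R] = 1.9322.
Step 4: Continuity-corrected z = (R - 0.5 - E[R]) / SD[R] = (11 - 0.5 - 9.0000) / 1.9322 = 0.7763.
Step 5: Two-sided p-value via normal approximation = 2*(1 - Phi(|z|)) = 0.437558.
Step 6: alpha = 0.05. fail to reject H0.

R = 11, z = 0.7763, p = 0.437558, fail to reject H0.


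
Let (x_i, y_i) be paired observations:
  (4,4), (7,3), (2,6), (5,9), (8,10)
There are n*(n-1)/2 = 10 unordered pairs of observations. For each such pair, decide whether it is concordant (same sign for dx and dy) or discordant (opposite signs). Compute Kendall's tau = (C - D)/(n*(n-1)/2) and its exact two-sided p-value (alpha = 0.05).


Step 1: Enumerate the 10 unordered pairs (i,j) with i<j and classify each by sign(x_j-x_i) * sign(y_j-y_i).
  (1,2):dx=+3,dy=-1->D; (1,3):dx=-2,dy=+2->D; (1,4):dx=+1,dy=+5->C; (1,5):dx=+4,dy=+6->C
  (2,3):dx=-5,dy=+3->D; (2,4):dx=-2,dy=+6->D; (2,5):dx=+1,dy=+7->C; (3,4):dx=+3,dy=+3->C
  (3,5):dx=+6,dy=+4->C; (4,5):dx=+3,dy=+1->C
Step 2: C = 6, D = 4, total pairs = 10.
Step 3: tau = (C - D)/(n(n-1)/2) = (6 - 4)/10 = 0.200000.
Step 4: Exact two-sided p-value (enumerate n! = 120 permutations of y under H0): p = 0.816667.
Step 5: alpha = 0.05. fail to reject H0.

tau_b = 0.2000 (C=6, D=4), p = 0.816667, fail to reject H0.


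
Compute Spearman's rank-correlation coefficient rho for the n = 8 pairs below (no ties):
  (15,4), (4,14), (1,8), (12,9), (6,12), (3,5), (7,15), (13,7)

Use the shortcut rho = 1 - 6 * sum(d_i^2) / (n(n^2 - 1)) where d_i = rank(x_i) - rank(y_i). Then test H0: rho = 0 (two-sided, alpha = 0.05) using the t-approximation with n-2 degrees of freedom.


Step 1: Rank x and y separately (midranks; no ties here).
rank(x): 15->8, 4->3, 1->1, 12->6, 6->4, 3->2, 7->5, 13->7
rank(y): 4->1, 14->7, 8->4, 9->5, 12->6, 5->2, 15->8, 7->3
Step 2: d_i = R_x(i) - R_y(i); compute d_i^2.
  (8-1)^2=49, (3-7)^2=16, (1-4)^2=9, (6-5)^2=1, (4-6)^2=4, (2-2)^2=0, (5-8)^2=9, (7-3)^2=16
sum(d^2) = 104.
Step 3: rho = 1 - 6*104 / (8*(8^2 - 1)) = 1 - 624/504 = -0.238095.
Step 4: Under H0, t = rho * sqrt((n-2)/(1-rho^2)) = -0.6005 ~ t(6).
Step 5: Two-sided p-value from the t-distribution with 6 df = 0.570156.
Step 6: alpha = 0.05. fail to reject H0.

rho = -0.2381, p = 0.570156, fail to reject H0 at alpha = 0.05.


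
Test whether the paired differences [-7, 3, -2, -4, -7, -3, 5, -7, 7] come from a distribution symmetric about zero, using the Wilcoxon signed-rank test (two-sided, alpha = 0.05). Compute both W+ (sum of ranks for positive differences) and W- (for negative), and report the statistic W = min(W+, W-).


Step 1: Drop any zero differences (none here) and take |d_i|.
|d| = [7, 3, 2, 4, 7, 3, 5, 7, 7]
Step 2: Midrank |d_i| (ties get averaged ranks).
ranks: |7|->7.5, |3|->2.5, |2|->1, |4|->4, |7|->7.5, |3|->2.5, |5|->5, |7|->7.5, |7|->7.5
Step 3: Attach original signs; sum ranks with positive sign and with negative sign.
W+ = 2.5 + 5 + 7.5 = 15
W- = 7.5 + 1 + 4 + 7.5 + 2.5 + 7.5 = 30
(Check: W+ + W- = 45 should equal n(n+1)/2 = 45.)
Step 4: Test statistic W = min(W+, W-) = 15.
Step 5: Ties in |d|, so use the tie-corrected normal approximation.
        E[W] = n(n+1)/4 = 9*10/4 = 22.5.
        Tie groups: |d|=3 (t=2), |d|=7 (t=4); sum(t^3 - t) = 66.
        Var[W] = n(n+1)(2n+1)/24 - sum(t^3-t)/48 = 1710/24 - 66/48 = 69.875.
        z = (W - E[W]) / sqrt(Var[W]) = (15 - 22.5) / 8.3591 = -0.8972.
        Two-sided p = 2*Phi(z) = 0.369600.
Step 6: alpha = 0.05. fail to reject H0.

W+ = 15, W- = 30, W = min = 15, p = 0.369600, fail to reject H0.


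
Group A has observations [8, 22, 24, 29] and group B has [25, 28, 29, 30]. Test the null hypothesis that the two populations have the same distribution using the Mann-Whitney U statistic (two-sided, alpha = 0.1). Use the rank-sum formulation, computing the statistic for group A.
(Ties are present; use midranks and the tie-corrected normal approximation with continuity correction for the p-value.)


Step 1: Combine and sort all 8 observations; assign midranks.
sorted (value, group): (8,X), (22,X), (24,X), (25,Y), (28,Y), (29,X), (29,Y), (30,Y)
ranks: 8->1, 22->2, 24->3, 25->4, 28->5, 29->6.5, 29->6.5, 30->8
Step 2: Rank sum for X: R1 = 1 + 2 + 3 + 6.5 = 12.5.
Step 3: U_X = R1 - n1(n1+1)/2 = 12.5 - 4*5/2 = 12.5 - 10 = 2.5.
       U_Y = n1*n2 - U_X = 16 - 2.5 = 13.5.
Step 4: Ties are present, so use the tie-corrected normal approximation (with continuity correction) for the p-value.
Step 5: p-value = 0.146489; compare to alpha = 0.1. fail to reject H0.

U_X = 2.5, p = 0.146489, fail to reject H0 at alpha = 0.1.


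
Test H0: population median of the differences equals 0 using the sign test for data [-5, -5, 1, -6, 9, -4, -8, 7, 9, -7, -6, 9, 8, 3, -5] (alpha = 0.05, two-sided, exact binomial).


Step 1: Discard zero differences. Original n = 15; n_eff = number of nonzero differences = 15.
Nonzero differences (with sign): -5, -5, +1, -6, +9, -4, -8, +7, +9, -7, -6, +9, +8, +3, -5
Step 2: Count signs: positive = 7, negative = 8.
Step 3: Under H0: P(positive) = 0.5, so the number of positives S ~ Bin(15, 0.5).
Step 4: Two-sided exact p-value = sum of Bin(15,0.5) probabilities at or below the observed probability = 1.000000.
Step 5: alpha = 0.05. fail to reject H0.

n_eff = 15, pos = 7, neg = 8, p = 1.000000, fail to reject H0.


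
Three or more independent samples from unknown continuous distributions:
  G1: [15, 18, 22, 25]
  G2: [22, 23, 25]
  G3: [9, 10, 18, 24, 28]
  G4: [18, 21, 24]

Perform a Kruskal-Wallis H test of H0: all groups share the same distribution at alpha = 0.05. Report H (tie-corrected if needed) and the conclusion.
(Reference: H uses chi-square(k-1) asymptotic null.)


Step 1: Combine all N = 15 observations and assign midranks.
sorted (value, group, rank): (9,G3,1), (10,G3,2), (15,G1,3), (18,G1,5), (18,G3,5), (18,G4,5), (21,G4,7), (22,G1,8.5), (22,G2,8.5), (23,G2,10), (24,G3,11.5), (24,G4,11.5), (25,G1,13.5), (25,G2,13.5), (28,G3,15)
Step 2: Sum ranks within each group.
R_1 = 30 (n_1 = 4)
R_2 = 32 (n_2 = 3)
R_3 = 34.5 (n_3 = 5)
R_4 = 23.5 (n_4 = 3)
Step 3: H = 12/(N(N+1)) * sum(R_i^2/n_i) - 3(N+1)
     = 12/(15*16) * (30^2/4 + 32^2/3 + 34.5^2/5 + 23.5^2/3) - 3*16
     = 0.050000 * 988.467 - 48
     = 1.423333.
Step 4: Ties present; correction factor C = 1 - 42/(15^3 - 15) = 0.987500. Corrected H = 1.423333 / 0.987500 = 1.441350.
Step 5: Under H0, H ~ chi^2(3); p-value = 0.695871.
Step 6: alpha = 0.05. fail to reject H0.

H = 1.4414, df = 3, p = 0.695871, fail to reject H0.


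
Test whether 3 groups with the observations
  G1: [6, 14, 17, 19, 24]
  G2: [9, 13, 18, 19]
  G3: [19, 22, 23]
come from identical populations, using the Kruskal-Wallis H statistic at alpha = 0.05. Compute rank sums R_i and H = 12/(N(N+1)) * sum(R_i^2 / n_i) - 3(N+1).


Step 1: Combine all N = 12 observations and assign midranks.
sorted (value, group, rank): (6,G1,1), (9,G2,2), (13,G2,3), (14,G1,4), (17,G1,5), (18,G2,6), (19,G1,8), (19,G2,8), (19,G3,8), (22,G3,10), (23,G3,11), (24,G1,12)
Step 2: Sum ranks within each group.
R_1 = 30 (n_1 = 5)
R_2 = 19 (n_2 = 4)
R_3 = 29 (n_3 = 3)
Step 3: H = 12/(N(N+1)) * sum(R_i^2/n_i) - 3(N+1)
     = 12/(12*13) * (30^2/5 + 19^2/4 + 29^2/3) - 3*13
     = 0.076923 * 550.583 - 39
     = 3.352564.
Step 4: Ties present; correction factor C = 1 - 24/(12^3 - 12) = 0.986014. Corrected H = 3.352564 / 0.986014 = 3.400118.
Step 5: Under H0, H ~ chi^2(2); p-value = 0.182673.
Step 6: alpha = 0.05. fail to reject H0.

H = 3.4001, df = 2, p = 0.182673, fail to reject H0.


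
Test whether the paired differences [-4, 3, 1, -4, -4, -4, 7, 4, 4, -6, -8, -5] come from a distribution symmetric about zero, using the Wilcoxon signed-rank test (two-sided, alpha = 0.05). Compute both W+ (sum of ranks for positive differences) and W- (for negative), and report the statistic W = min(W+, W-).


Step 1: Drop any zero differences (none here) and take |d_i|.
|d| = [4, 3, 1, 4, 4, 4, 7, 4, 4, 6, 8, 5]
Step 2: Midrank |d_i| (ties get averaged ranks).
ranks: |4|->5.5, |3|->2, |1|->1, |4|->5.5, |4|->5.5, |4|->5.5, |7|->11, |4|->5.5, |4|->5.5, |6|->10, |8|->12, |5|->9
Step 3: Attach original signs; sum ranks with positive sign and with negative sign.
W+ = 2 + 1 + 11 + 5.5 + 5.5 = 25
W- = 5.5 + 5.5 + 5.5 + 5.5 + 10 + 12 + 9 = 53
(Check: W+ + W- = 78 should equal n(n+1)/2 = 78.)
Step 4: Test statistic W = min(W+, W-) = 25.
Step 5: Ties in |d|, so use the tie-corrected normal approximation.
        E[W] = n(n+1)/4 = 12*13/4 = 39.
        Tie groups: |d|=4 (t=6); sum(t^3 - t) = 210.
        Var[W] = n(n+1)(2n+1)/24 - sum(t^3-t)/48 = 3900/24 - 210/48 = 158.125.
        z = (W - E[W]) / sqrt(Var[W]) = (25 - 39) / 12.5748 = -1.1133.
        Two-sided p = 2*Phi(z) = 0.265562.
Step 6: alpha = 0.05. fail to reject H0.

W+ = 25, W- = 53, W = min = 25, p = 0.265562, fail to reject H0.


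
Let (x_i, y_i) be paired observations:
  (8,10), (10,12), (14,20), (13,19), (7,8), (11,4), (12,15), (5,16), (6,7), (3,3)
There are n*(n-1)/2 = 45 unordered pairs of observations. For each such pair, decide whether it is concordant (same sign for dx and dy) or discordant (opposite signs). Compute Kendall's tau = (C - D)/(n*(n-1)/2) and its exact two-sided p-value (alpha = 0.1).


Step 1: Enumerate the 45 unordered pairs (i,j) with i<j and classify each by sign(x_j-x_i) * sign(y_j-y_i).
  (1,2):dx=+2,dy=+2->C; (1,3):dx=+6,dy=+10->C; (1,4):dx=+5,dy=+9->C; (1,5):dx=-1,dy=-2->C
  (1,6):dx=+3,dy=-6->D; (1,7):dx=+4,dy=+5->C; (1,8):dx=-3,dy=+6->D; (1,9):dx=-2,dy=-3->C
  (1,10):dx=-5,dy=-7->C; (2,3):dx=+4,dy=+8->C; (2,4):dx=+3,dy=+7->C; (2,5):dx=-3,dy=-4->C
  (2,6):dx=+1,dy=-8->D; (2,7):dx=+2,dy=+3->C; (2,8):dx=-5,dy=+4->D; (2,9):dx=-4,dy=-5->C
  (2,10):dx=-7,dy=-9->C; (3,4):dx=-1,dy=-1->C; (3,5):dx=-7,dy=-12->C; (3,6):dx=-3,dy=-16->C
  (3,7):dx=-2,dy=-5->C; (3,8):dx=-9,dy=-4->C; (3,9):dx=-8,dy=-13->C; (3,10):dx=-11,dy=-17->C
  (4,5):dx=-6,dy=-11->C; (4,6):dx=-2,dy=-15->C; (4,7):dx=-1,dy=-4->C; (4,8):dx=-8,dy=-3->C
  (4,9):dx=-7,dy=-12->C; (4,10):dx=-10,dy=-16->C; (5,6):dx=+4,dy=-4->D; (5,7):dx=+5,dy=+7->C
  (5,8):dx=-2,dy=+8->D; (5,9):dx=-1,dy=-1->C; (5,10):dx=-4,dy=-5->C; (6,7):dx=+1,dy=+11->C
  (6,8):dx=-6,dy=+12->D; (6,9):dx=-5,dy=+3->D; (6,10):dx=-8,dy=-1->C; (7,8):dx=-7,dy=+1->D
  (7,9):dx=-6,dy=-8->C; (7,10):dx=-9,dy=-12->C; (8,9):dx=+1,dy=-9->D; (8,10):dx=-2,dy=-13->C
  (9,10):dx=-3,dy=-4->C
Step 2: C = 35, D = 10, total pairs = 45.
Step 3: tau = (C - D)/(n(n-1)/2) = (35 - 10)/45 = 0.555556.
Step 4: Exact two-sided p-value (enumerate n! = 3628800 permutations of y under H0): p = 0.028609.
Step 5: alpha = 0.1. reject H0.

tau_b = 0.5556 (C=35, D=10), p = 0.028609, reject H0.


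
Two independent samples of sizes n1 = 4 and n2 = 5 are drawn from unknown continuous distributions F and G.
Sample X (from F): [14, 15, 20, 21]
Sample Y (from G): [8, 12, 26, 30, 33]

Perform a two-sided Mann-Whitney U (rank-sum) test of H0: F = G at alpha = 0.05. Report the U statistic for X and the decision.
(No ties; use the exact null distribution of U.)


Step 1: Combine and sort all 9 observations; assign midranks.
sorted (value, group): (8,Y), (12,Y), (14,X), (15,X), (20,X), (21,X), (26,Y), (30,Y), (33,Y)
ranks: 8->1, 12->2, 14->3, 15->4, 20->5, 21->6, 26->7, 30->8, 33->9
Step 2: Rank sum for X: R1 = 3 + 4 + 5 + 6 = 18.
Step 3: U_X = R1 - n1(n1+1)/2 = 18 - 4*5/2 = 18 - 10 = 8.
       U_Y = n1*n2 - U_X = 20 - 8 = 12.
Step 4: No ties, so the exact null distribution of U (based on enumerating the C(9,4) = 126 equally likely rank assignments) gives the two-sided p-value.
Step 5: p-value = 0.730159; compare to alpha = 0.05. fail to reject H0.

U_X = 8, p = 0.730159, fail to reject H0 at alpha = 0.05.


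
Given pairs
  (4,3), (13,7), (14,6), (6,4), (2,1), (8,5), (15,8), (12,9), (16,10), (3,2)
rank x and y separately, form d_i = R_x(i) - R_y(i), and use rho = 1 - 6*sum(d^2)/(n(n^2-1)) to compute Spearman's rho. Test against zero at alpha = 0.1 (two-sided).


Step 1: Rank x and y separately (midranks; no ties here).
rank(x): 4->3, 13->7, 14->8, 6->4, 2->1, 8->5, 15->9, 12->6, 16->10, 3->2
rank(y): 3->3, 7->7, 6->6, 4->4, 1->1, 5->5, 8->8, 9->9, 10->10, 2->2
Step 2: d_i = R_x(i) - R_y(i); compute d_i^2.
  (3-3)^2=0, (7-7)^2=0, (8-6)^2=4, (4-4)^2=0, (1-1)^2=0, (5-5)^2=0, (9-8)^2=1, (6-9)^2=9, (10-10)^2=0, (2-2)^2=0
sum(d^2) = 14.
Step 3: rho = 1 - 6*14 / (10*(10^2 - 1)) = 1 - 84/990 = 0.915152.
Step 4: Under H0, t = rho * sqrt((n-2)/(1-rho^2)) = 6.4212 ~ t(8).
Step 5: Two-sided p-value from the t-distribution with 8 df = 0.000204.
Step 6: alpha = 0.1. reject H0.

rho = 0.9152, p = 0.000204, reject H0 at alpha = 0.1.


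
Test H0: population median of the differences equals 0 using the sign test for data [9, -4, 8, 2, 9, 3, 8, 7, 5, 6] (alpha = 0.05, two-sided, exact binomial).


Step 1: Discard zero differences. Original n = 10; n_eff = number of nonzero differences = 10.
Nonzero differences (with sign): +9, -4, +8, +2, +9, +3, +8, +7, +5, +6
Step 2: Count signs: positive = 9, negative = 1.
Step 3: Under H0: P(positive) = 0.5, so the number of positives S ~ Bin(10, 0.5).
Step 4: Two-sided exact p-value = sum of Bin(10,0.5) probabilities at or below the observed probability = 0.021484.
Step 5: alpha = 0.05. reject H0.

n_eff = 10, pos = 9, neg = 1, p = 0.021484, reject H0.


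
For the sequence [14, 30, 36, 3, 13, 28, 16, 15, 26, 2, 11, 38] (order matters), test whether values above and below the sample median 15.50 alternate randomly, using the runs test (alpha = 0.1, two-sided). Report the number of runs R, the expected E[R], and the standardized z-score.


Step 1: Compute median = 15.50; label A = above, B = below.
Labels in order: BAABBAABABBA  (n_A = 6, n_B = 6)
Step 2: Count runs R = 8.
Step 3: Under H0 (random ordering), E[R] = 2*n_A*n_B/(n_A+n_B) + 1 = 2*6*6/12 + 1 = 7.0000.
        Var[R] = 2*n_A*n_B*(2*n_A*n_B - n_A - n_B) / ((n_A+n_B)^2 * (n_A+n_B-1)) = 4320/1584 = 2.7273.
        SD[R] = 1.6514.
Step 4: Continuity-corrected z = (R - 0.5 - E[R]) / SD[R] = (8 - 0.5 - 7.0000) / 1.6514 = 0.3028.
Step 5: Two-sided p-value via normal approximation = 2*(1 - Phi(|z|)) = 0.762069.
Step 6: alpha = 0.1. fail to reject H0.

R = 8, z = 0.3028, p = 0.762069, fail to reject H0.


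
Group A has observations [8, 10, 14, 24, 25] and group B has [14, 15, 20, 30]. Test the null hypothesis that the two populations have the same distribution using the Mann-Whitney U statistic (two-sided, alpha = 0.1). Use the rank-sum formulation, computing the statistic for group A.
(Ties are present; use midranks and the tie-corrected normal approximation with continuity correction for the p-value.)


Step 1: Combine and sort all 9 observations; assign midranks.
sorted (value, group): (8,X), (10,X), (14,X), (14,Y), (15,Y), (20,Y), (24,X), (25,X), (30,Y)
ranks: 8->1, 10->2, 14->3.5, 14->3.5, 15->5, 20->6, 24->7, 25->8, 30->9
Step 2: Rank sum for X: R1 = 1 + 2 + 3.5 + 7 + 8 = 21.5.
Step 3: U_X = R1 - n1(n1+1)/2 = 21.5 - 5*6/2 = 21.5 - 15 = 6.5.
       U_Y = n1*n2 - U_X = 20 - 6.5 = 13.5.
Step 4: Ties are present, so use the tie-corrected normal approximation (with continuity correction) for the p-value.
Step 5: p-value = 0.460558; compare to alpha = 0.1. fail to reject H0.

U_X = 6.5, p = 0.460558, fail to reject H0 at alpha = 0.1.


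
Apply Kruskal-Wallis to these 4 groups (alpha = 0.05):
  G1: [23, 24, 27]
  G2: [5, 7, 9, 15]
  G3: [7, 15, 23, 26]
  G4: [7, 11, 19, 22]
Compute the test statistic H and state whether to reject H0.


Step 1: Combine all N = 15 observations and assign midranks.
sorted (value, group, rank): (5,G2,1), (7,G2,3), (7,G3,3), (7,G4,3), (9,G2,5), (11,G4,6), (15,G2,7.5), (15,G3,7.5), (19,G4,9), (22,G4,10), (23,G1,11.5), (23,G3,11.5), (24,G1,13), (26,G3,14), (27,G1,15)
Step 2: Sum ranks within each group.
R_1 = 39.5 (n_1 = 3)
R_2 = 16.5 (n_2 = 4)
R_3 = 36 (n_3 = 4)
R_4 = 28 (n_4 = 4)
Step 3: H = 12/(N(N+1)) * sum(R_i^2/n_i) - 3(N+1)
     = 12/(15*16) * (39.5^2/3 + 16.5^2/4 + 36^2/4 + 28^2/4) - 3*16
     = 0.050000 * 1108.15 - 48
     = 7.407292.
Step 4: Ties present; correction factor C = 1 - 36/(15^3 - 15) = 0.989286. Corrected H = 7.407292 / 0.989286 = 7.487515.
Step 5: Under H0, H ~ chi^2(3); p-value = 0.057880.
Step 6: alpha = 0.05. fail to reject H0.

H = 7.4875, df = 3, p = 0.057880, fail to reject H0.


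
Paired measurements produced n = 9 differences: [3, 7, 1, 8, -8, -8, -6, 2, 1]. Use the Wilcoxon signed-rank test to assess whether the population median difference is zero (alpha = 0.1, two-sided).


Step 1: Drop any zero differences (none here) and take |d_i|.
|d| = [3, 7, 1, 8, 8, 8, 6, 2, 1]
Step 2: Midrank |d_i| (ties get averaged ranks).
ranks: |3|->4, |7|->6, |1|->1.5, |8|->8, |8|->8, |8|->8, |6|->5, |2|->3, |1|->1.5
Step 3: Attach original signs; sum ranks with positive sign and with negative sign.
W+ = 4 + 6 + 1.5 + 8 + 3 + 1.5 = 24
W- = 8 + 8 + 5 = 21
(Check: W+ + W- = 45 should equal n(n+1)/2 = 45.)
Step 4: Test statistic W = min(W+, W-) = 21.
Step 5: Ties in |d|, so use the tie-corrected normal approximation.
        E[W] = n(n+1)/4 = 9*10/4 = 22.5.
        Tie groups: |d|=1 (t=2), |d|=8 (t=3); sum(t^3 - t) = 30.
        Var[W] = n(n+1)(2n+1)/24 - sum(t^3-t)/48 = 1710/24 - 30/48 = 70.625.
        z = (W - E[W]) / sqrt(Var[W]) = (21 - 22.5) / 8.4039 = -0.1785.
        Two-sided p = 2*Phi(z) = 0.858339.
Step 6: alpha = 0.1. fail to reject H0.

W+ = 24, W- = 21, W = min = 21, p = 0.858339, fail to reject H0.


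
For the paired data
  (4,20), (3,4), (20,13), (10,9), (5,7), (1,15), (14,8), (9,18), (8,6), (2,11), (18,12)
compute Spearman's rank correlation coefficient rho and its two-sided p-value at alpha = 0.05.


Step 1: Rank x and y separately (midranks; no ties here).
rank(x): 4->4, 3->3, 20->11, 10->8, 5->5, 1->1, 14->9, 9->7, 8->6, 2->2, 18->10
rank(y): 20->11, 4->1, 13->8, 9->5, 7->3, 15->9, 8->4, 18->10, 6->2, 11->6, 12->7
Step 2: d_i = R_x(i) - R_y(i); compute d_i^2.
  (4-11)^2=49, (3-1)^2=4, (11-8)^2=9, (8-5)^2=9, (5-3)^2=4, (1-9)^2=64, (9-4)^2=25, (7-10)^2=9, (6-2)^2=16, (2-6)^2=16, (10-7)^2=9
sum(d^2) = 214.
Step 3: rho = 1 - 6*214 / (11*(11^2 - 1)) = 1 - 1284/1320 = 0.027273.
Step 4: Under H0, t = rho * sqrt((n-2)/(1-rho^2)) = 0.0818 ~ t(9).
Step 5: Two-sided p-value from the t-distribution with 9 df = 0.936558.
Step 6: alpha = 0.05. fail to reject H0.

rho = 0.0273, p = 0.936558, fail to reject H0 at alpha = 0.05.


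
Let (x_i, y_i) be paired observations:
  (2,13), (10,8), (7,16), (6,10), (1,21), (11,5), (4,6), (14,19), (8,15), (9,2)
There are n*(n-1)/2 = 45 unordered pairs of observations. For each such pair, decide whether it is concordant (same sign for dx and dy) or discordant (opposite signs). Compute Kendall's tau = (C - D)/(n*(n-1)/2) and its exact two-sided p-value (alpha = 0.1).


Step 1: Enumerate the 45 unordered pairs (i,j) with i<j and classify each by sign(x_j-x_i) * sign(y_j-y_i).
  (1,2):dx=+8,dy=-5->D; (1,3):dx=+5,dy=+3->C; (1,4):dx=+4,dy=-3->D; (1,5):dx=-1,dy=+8->D
  (1,6):dx=+9,dy=-8->D; (1,7):dx=+2,dy=-7->D; (1,8):dx=+12,dy=+6->C; (1,9):dx=+6,dy=+2->C
  (1,10):dx=+7,dy=-11->D; (2,3):dx=-3,dy=+8->D; (2,4):dx=-4,dy=+2->D; (2,5):dx=-9,dy=+13->D
  (2,6):dx=+1,dy=-3->D; (2,7):dx=-6,dy=-2->C; (2,8):dx=+4,dy=+11->C; (2,9):dx=-2,dy=+7->D
  (2,10):dx=-1,dy=-6->C; (3,4):dx=-1,dy=-6->C; (3,5):dx=-6,dy=+5->D; (3,6):dx=+4,dy=-11->D
  (3,7):dx=-3,dy=-10->C; (3,8):dx=+7,dy=+3->C; (3,9):dx=+1,dy=-1->D; (3,10):dx=+2,dy=-14->D
  (4,5):dx=-5,dy=+11->D; (4,6):dx=+5,dy=-5->D; (4,7):dx=-2,dy=-4->C; (4,8):dx=+8,dy=+9->C
  (4,9):dx=+2,dy=+5->C; (4,10):dx=+3,dy=-8->D; (5,6):dx=+10,dy=-16->D; (5,7):dx=+3,dy=-15->D
  (5,8):dx=+13,dy=-2->D; (5,9):dx=+7,dy=-6->D; (5,10):dx=+8,dy=-19->D; (6,7):dx=-7,dy=+1->D
  (6,8):dx=+3,dy=+14->C; (6,9):dx=-3,dy=+10->D; (6,10):dx=-2,dy=-3->C; (7,8):dx=+10,dy=+13->C
  (7,9):dx=+4,dy=+9->C; (7,10):dx=+5,dy=-4->D; (8,9):dx=-6,dy=-4->C; (8,10):dx=-5,dy=-17->C
  (9,10):dx=+1,dy=-13->D
Step 2: C = 18, D = 27, total pairs = 45.
Step 3: tau = (C - D)/(n(n-1)/2) = (18 - 27)/45 = -0.200000.
Step 4: Exact two-sided p-value (enumerate n! = 3628800 permutations of y under H0): p = 0.484313.
Step 5: alpha = 0.1. fail to reject H0.

tau_b = -0.2000 (C=18, D=27), p = 0.484313, fail to reject H0.


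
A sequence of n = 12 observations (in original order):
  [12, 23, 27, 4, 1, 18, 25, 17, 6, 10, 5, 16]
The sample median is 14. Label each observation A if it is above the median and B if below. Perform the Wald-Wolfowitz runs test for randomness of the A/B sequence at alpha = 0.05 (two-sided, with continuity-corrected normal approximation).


Step 1: Compute median = 14; label A = above, B = below.
Labels in order: BAABBAAABBBA  (n_A = 6, n_B = 6)
Step 2: Count runs R = 6.
Step 3: Under H0 (random ordering), E[R] = 2*n_A*n_B/(n_A+n_B) + 1 = 2*6*6/12 + 1 = 7.0000.
        Var[R] = 2*n_A*n_B*(2*n_A*n_B - n_A - n_B) / ((n_A+n_B)^2 * (n_A+n_B-1)) = 4320/1584 = 2.7273.
        SD[R] = 1.6514.
Step 4: Continuity-corrected z = (R + 0.5 - E[R]) / SD[R] = (6 + 0.5 - 7.0000) / 1.6514 = -0.3028.
Step 5: Two-sided p-value via normal approximation = 2*(1 - Phi(|z|)) = 0.762069.
Step 6: alpha = 0.05. fail to reject H0.

R = 6, z = -0.3028, p = 0.762069, fail to reject H0.


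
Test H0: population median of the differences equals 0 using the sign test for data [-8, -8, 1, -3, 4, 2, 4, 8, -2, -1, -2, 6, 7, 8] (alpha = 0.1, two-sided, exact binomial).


Step 1: Discard zero differences. Original n = 14; n_eff = number of nonzero differences = 14.
Nonzero differences (with sign): -8, -8, +1, -3, +4, +2, +4, +8, -2, -1, -2, +6, +7, +8
Step 2: Count signs: positive = 8, negative = 6.
Step 3: Under H0: P(positive) = 0.5, so the number of positives S ~ Bin(14, 0.5).
Step 4: Two-sided exact p-value = sum of Bin(14,0.5) probabilities at or below the observed probability = 0.790527.
Step 5: alpha = 0.1. fail to reject H0.

n_eff = 14, pos = 8, neg = 6, p = 0.790527, fail to reject H0.


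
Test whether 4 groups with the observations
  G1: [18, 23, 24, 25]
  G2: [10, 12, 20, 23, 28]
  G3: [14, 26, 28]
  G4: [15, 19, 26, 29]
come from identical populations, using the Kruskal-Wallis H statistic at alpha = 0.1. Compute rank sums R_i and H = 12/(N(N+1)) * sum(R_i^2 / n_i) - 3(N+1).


Step 1: Combine all N = 16 observations and assign midranks.
sorted (value, group, rank): (10,G2,1), (12,G2,2), (14,G3,3), (15,G4,4), (18,G1,5), (19,G4,6), (20,G2,7), (23,G1,8.5), (23,G2,8.5), (24,G1,10), (25,G1,11), (26,G3,12.5), (26,G4,12.5), (28,G2,14.5), (28,G3,14.5), (29,G4,16)
Step 2: Sum ranks within each group.
R_1 = 34.5 (n_1 = 4)
R_2 = 33 (n_2 = 5)
R_3 = 30 (n_3 = 3)
R_4 = 38.5 (n_4 = 4)
Step 3: H = 12/(N(N+1)) * sum(R_i^2/n_i) - 3(N+1)
     = 12/(16*17) * (34.5^2/4 + 33^2/5 + 30^2/3 + 38.5^2/4) - 3*17
     = 0.044118 * 1185.92 - 51
     = 1.320221.
Step 4: Ties present; correction factor C = 1 - 18/(16^3 - 16) = 0.995588. Corrected H = 1.320221 / 0.995588 = 1.326071.
Step 5: Under H0, H ~ chi^2(3); p-value = 0.722952.
Step 6: alpha = 0.1. fail to reject H0.

H = 1.3261, df = 3, p = 0.722952, fail to reject H0.


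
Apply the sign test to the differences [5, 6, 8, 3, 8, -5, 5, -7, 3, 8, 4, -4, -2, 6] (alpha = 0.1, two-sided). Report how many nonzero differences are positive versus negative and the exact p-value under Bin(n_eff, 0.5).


Step 1: Discard zero differences. Original n = 14; n_eff = number of nonzero differences = 14.
Nonzero differences (with sign): +5, +6, +8, +3, +8, -5, +5, -7, +3, +8, +4, -4, -2, +6
Step 2: Count signs: positive = 10, negative = 4.
Step 3: Under H0: P(positive) = 0.5, so the number of positives S ~ Bin(14, 0.5).
Step 4: Two-sided exact p-value = sum of Bin(14,0.5) probabilities at or below the observed probability = 0.179565.
Step 5: alpha = 0.1. fail to reject H0.

n_eff = 14, pos = 10, neg = 4, p = 0.179565, fail to reject H0.


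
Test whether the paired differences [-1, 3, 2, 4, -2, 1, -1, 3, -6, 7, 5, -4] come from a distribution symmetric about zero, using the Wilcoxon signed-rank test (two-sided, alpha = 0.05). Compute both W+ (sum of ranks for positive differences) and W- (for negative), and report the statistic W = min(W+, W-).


Step 1: Drop any zero differences (none here) and take |d_i|.
|d| = [1, 3, 2, 4, 2, 1, 1, 3, 6, 7, 5, 4]
Step 2: Midrank |d_i| (ties get averaged ranks).
ranks: |1|->2, |3|->6.5, |2|->4.5, |4|->8.5, |2|->4.5, |1|->2, |1|->2, |3|->6.5, |6|->11, |7|->12, |5|->10, |4|->8.5
Step 3: Attach original signs; sum ranks with positive sign and with negative sign.
W+ = 6.5 + 4.5 + 8.5 + 2 + 6.5 + 12 + 10 = 50
W- = 2 + 4.5 + 2 + 11 + 8.5 = 28
(Check: W+ + W- = 78 should equal n(n+1)/2 = 78.)
Step 4: Test statistic W = min(W+, W-) = 28.
Step 5: Ties in |d|, so use the tie-corrected normal approximation.
        E[W] = n(n+1)/4 = 12*13/4 = 39.
        Tie groups: |d|=1 (t=3), |d|=2 (t=2), |d|=3 (t=2), |d|=4 (t=2); sum(t^3 - t) = 42.
        Var[W] = n(n+1)(2n+1)/24 - sum(t^3-t)/48 = 3900/24 - 42/48 = 161.625.
        z = (W - E[W]) / sqrt(Var[W]) = (28 - 39) / 12.7132 = -0.8652.
        Two-sided p = 2*Phi(z) = 0.386905.
Step 6: alpha = 0.05. fail to reject H0.

W+ = 50, W- = 28, W = min = 28, p = 0.386905, fail to reject H0.


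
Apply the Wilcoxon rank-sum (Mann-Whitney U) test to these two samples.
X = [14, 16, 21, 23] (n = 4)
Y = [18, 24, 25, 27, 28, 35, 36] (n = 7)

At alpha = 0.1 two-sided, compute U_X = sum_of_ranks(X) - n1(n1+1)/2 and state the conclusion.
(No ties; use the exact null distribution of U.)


Step 1: Combine and sort all 11 observations; assign midranks.
sorted (value, group): (14,X), (16,X), (18,Y), (21,X), (23,X), (24,Y), (25,Y), (27,Y), (28,Y), (35,Y), (36,Y)
ranks: 14->1, 16->2, 18->3, 21->4, 23->5, 24->6, 25->7, 27->8, 28->9, 35->10, 36->11
Step 2: Rank sum for X: R1 = 1 + 2 + 4 + 5 = 12.
Step 3: U_X = R1 - n1(n1+1)/2 = 12 - 4*5/2 = 12 - 10 = 2.
       U_Y = n1*n2 - U_X = 28 - 2 = 26.
Step 4: No ties, so the exact null distribution of U (based on enumerating the C(11,4) = 330 equally likely rank assignments) gives the two-sided p-value.
Step 5: p-value = 0.024242; compare to alpha = 0.1. reject H0.

U_X = 2, p = 0.024242, reject H0 at alpha = 0.1.


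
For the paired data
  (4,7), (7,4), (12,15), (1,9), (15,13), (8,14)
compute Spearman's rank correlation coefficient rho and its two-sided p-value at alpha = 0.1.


Step 1: Rank x and y separately (midranks; no ties here).
rank(x): 4->2, 7->3, 12->5, 1->1, 15->6, 8->4
rank(y): 7->2, 4->1, 15->6, 9->3, 13->4, 14->5
Step 2: d_i = R_x(i) - R_y(i); compute d_i^2.
  (2-2)^2=0, (3-1)^2=4, (5-6)^2=1, (1-3)^2=4, (6-4)^2=4, (4-5)^2=1
sum(d^2) = 14.
Step 3: rho = 1 - 6*14 / (6*(6^2 - 1)) = 1 - 84/210 = 0.600000.
Step 4: Under H0, t = rho * sqrt((n-2)/(1-rho^2)) = 1.5000 ~ t(4).
Step 5: Two-sided p-value from the t-distribution with 4 df = 0.208000.
Step 6: alpha = 0.1. fail to reject H0.

rho = 0.6000, p = 0.208000, fail to reject H0 at alpha = 0.1.


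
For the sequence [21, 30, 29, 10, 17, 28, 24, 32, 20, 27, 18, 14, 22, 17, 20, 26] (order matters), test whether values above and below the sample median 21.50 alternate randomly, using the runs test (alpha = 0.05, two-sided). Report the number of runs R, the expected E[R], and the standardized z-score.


Step 1: Compute median = 21.50; label A = above, B = below.
Labels in order: BAABBAAABABBABBA  (n_A = 8, n_B = 8)
Step 2: Count runs R = 10.
Step 3: Under H0 (random ordering), E[R] = 2*n_A*n_B/(n_A+n_B) + 1 = 2*8*8/16 + 1 = 9.0000.
        Var[R] = 2*n_A*n_B*(2*n_A*n_B - n_A - n_B) / ((n_A+n_B)^2 * (n_A+n_B-1)) = 14336/3840 = 3.7333.
        SD[R] = 1.9322.
Step 4: Continuity-corrected z = (R - 0.5 - E[R]) / SD[R] = (10 - 0.5 - 9.0000) / 1.9322 = 0.2588.
Step 5: Two-sided p-value via normal approximation = 2*(1 - Phi(|z|)) = 0.795809.
Step 6: alpha = 0.05. fail to reject H0.

R = 10, z = 0.2588, p = 0.795809, fail to reject H0.


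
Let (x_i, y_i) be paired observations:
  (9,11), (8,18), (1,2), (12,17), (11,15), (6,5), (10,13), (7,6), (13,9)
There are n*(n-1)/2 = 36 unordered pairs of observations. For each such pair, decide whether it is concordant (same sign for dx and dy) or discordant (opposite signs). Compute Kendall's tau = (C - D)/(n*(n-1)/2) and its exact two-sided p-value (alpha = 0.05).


Step 1: Enumerate the 36 unordered pairs (i,j) with i<j and classify each by sign(x_j-x_i) * sign(y_j-y_i).
  (1,2):dx=-1,dy=+7->D; (1,3):dx=-8,dy=-9->C; (1,4):dx=+3,dy=+6->C; (1,5):dx=+2,dy=+4->C
  (1,6):dx=-3,dy=-6->C; (1,7):dx=+1,dy=+2->C; (1,8):dx=-2,dy=-5->C; (1,9):dx=+4,dy=-2->D
  (2,3):dx=-7,dy=-16->C; (2,4):dx=+4,dy=-1->D; (2,5):dx=+3,dy=-3->D; (2,6):dx=-2,dy=-13->C
  (2,7):dx=+2,dy=-5->D; (2,8):dx=-1,dy=-12->C; (2,9):dx=+5,dy=-9->D; (3,4):dx=+11,dy=+15->C
  (3,5):dx=+10,dy=+13->C; (3,6):dx=+5,dy=+3->C; (3,7):dx=+9,dy=+11->C; (3,8):dx=+6,dy=+4->C
  (3,9):dx=+12,dy=+7->C; (4,5):dx=-1,dy=-2->C; (4,6):dx=-6,dy=-12->C; (4,7):dx=-2,dy=-4->C
  (4,8):dx=-5,dy=-11->C; (4,9):dx=+1,dy=-8->D; (5,6):dx=-5,dy=-10->C; (5,7):dx=-1,dy=-2->C
  (5,8):dx=-4,dy=-9->C; (5,9):dx=+2,dy=-6->D; (6,7):dx=+4,dy=+8->C; (6,8):dx=+1,dy=+1->C
  (6,9):dx=+7,dy=+4->C; (7,8):dx=-3,dy=-7->C; (7,9):dx=+3,dy=-4->D; (8,9):dx=+6,dy=+3->C
Step 2: C = 27, D = 9, total pairs = 36.
Step 3: tau = (C - D)/(n(n-1)/2) = (27 - 9)/36 = 0.500000.
Step 4: Exact two-sided p-value (enumerate n! = 362880 permutations of y under H0): p = 0.075176.
Step 5: alpha = 0.05. fail to reject H0.

tau_b = 0.5000 (C=27, D=9), p = 0.075176, fail to reject H0.


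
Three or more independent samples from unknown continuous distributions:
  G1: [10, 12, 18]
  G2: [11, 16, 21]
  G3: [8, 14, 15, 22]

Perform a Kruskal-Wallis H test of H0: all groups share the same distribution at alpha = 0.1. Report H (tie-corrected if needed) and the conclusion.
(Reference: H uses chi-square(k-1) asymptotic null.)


Step 1: Combine all N = 10 observations and assign midranks.
sorted (value, group, rank): (8,G3,1), (10,G1,2), (11,G2,3), (12,G1,4), (14,G3,5), (15,G3,6), (16,G2,7), (18,G1,8), (21,G2,9), (22,G3,10)
Step 2: Sum ranks within each group.
R_1 = 14 (n_1 = 3)
R_2 = 19 (n_2 = 3)
R_3 = 22 (n_3 = 4)
Step 3: H = 12/(N(N+1)) * sum(R_i^2/n_i) - 3(N+1)
     = 12/(10*11) * (14^2/3 + 19^2/3 + 22^2/4) - 3*11
     = 0.109091 * 306.667 - 33
     = 0.454545.
Step 4: No ties, so H is used without correction.
Step 5: Under H0, H ~ chi^2(2); p-value = 0.796703.
Step 6: alpha = 0.1. fail to reject H0.

H = 0.4545, df = 2, p = 0.796703, fail to reject H0.
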